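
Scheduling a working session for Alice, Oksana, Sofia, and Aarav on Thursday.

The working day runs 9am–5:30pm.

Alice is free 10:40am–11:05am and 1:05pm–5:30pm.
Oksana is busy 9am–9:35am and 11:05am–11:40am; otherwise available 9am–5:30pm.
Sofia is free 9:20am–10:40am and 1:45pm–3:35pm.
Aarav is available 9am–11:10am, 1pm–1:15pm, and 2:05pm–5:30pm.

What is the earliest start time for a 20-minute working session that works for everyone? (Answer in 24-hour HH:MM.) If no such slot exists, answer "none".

Oksana free within 09:00–17:30: 09:35–11:05, 11:40–17:30.
Alice ∩ Oksana: 10:40–11:05, 13:05–17:30.
Alice ∩ Oksana ∩ Sofia: 13:45–15:35.
Alice ∩ Oksana ∩ Sofia ∩ Aarav: 14:05–15:35.
Windows ≥ 20 min: 14:05–15:35.
Earliest such window starts at 14:05.

14:05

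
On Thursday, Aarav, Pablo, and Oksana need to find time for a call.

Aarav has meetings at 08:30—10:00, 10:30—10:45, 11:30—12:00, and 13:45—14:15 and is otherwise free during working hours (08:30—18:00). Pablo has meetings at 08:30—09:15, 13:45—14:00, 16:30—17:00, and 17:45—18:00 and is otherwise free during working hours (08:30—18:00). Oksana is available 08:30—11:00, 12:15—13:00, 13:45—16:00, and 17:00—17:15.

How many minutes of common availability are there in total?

210 minutes

Aarav free within 08:30–18:00: 10:00–10:30, 10:45–11:30, 12:00–13:45, 14:15–18:00.
Pablo free within 08:30–18:00: 09:15–13:45, 14:00–16:30, 17:00–17:45.
Aarav ∩ Pablo: 10:00–10:30, 10:45–11:30, 12:00–13:45, 14:15–16:30, 17:00–17:45.
Aarav ∩ Pablo ∩ Oksana: 10:00–10:30, 10:45–11:00, 12:15–13:00, 14:15–16:00, 17:00–17:15.
Total common minutes: 30 + 15 + 45 + 105 + 15 = 210.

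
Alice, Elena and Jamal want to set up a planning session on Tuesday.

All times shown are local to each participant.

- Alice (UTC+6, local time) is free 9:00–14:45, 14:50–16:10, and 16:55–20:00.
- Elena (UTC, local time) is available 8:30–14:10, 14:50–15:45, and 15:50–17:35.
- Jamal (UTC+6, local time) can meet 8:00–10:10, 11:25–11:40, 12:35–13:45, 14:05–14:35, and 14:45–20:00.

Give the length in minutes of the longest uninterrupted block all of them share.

Alice → UTC: 03:00–08:45, 08:50–10:10, 10:55–14:00.
Elena → UTC: 08:30–14:10, 14:50–15:45, 15:50–17:35.
Jamal → UTC: 02:00–04:10, 05:25–05:40, 06:35–07:45, 08:05–08:35, 08:45–14:00.
Alice ∩ Elena: 08:30–08:45, 08:50–10:10, 10:55–14:00.
Alice ∩ Elena ∩ Jamal: 08:30–08:35, 08:50–10:10, 10:55–14:00.
Common window lengths: 5, 80, 185 min; longest is 185.

185 minutes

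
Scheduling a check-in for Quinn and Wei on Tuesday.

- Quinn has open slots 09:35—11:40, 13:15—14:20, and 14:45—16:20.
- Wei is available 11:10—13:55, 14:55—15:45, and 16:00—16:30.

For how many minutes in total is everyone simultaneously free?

140 minutes

Quinn ∩ Wei: 11:10–11:40, 13:15–13:55, 14:55–15:45, 16:00–16:20.
Total common minutes: 30 + 40 + 50 + 20 = 140.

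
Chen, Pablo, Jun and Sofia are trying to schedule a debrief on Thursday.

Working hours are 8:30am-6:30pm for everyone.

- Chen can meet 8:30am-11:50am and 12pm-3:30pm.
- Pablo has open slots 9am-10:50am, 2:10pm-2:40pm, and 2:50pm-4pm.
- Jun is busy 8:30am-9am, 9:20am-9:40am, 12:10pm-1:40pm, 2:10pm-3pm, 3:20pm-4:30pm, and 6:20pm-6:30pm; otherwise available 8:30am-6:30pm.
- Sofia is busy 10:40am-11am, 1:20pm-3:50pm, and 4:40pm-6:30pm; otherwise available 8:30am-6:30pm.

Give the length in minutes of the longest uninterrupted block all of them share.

60 minutes

Jun free within 08:30–18:30: 09:00–09:20, 09:40–12:10, 13:40–14:10, 15:00–15:20, 16:30–18:20.
Sofia free within 08:30–18:30: 08:30–10:40, 11:00–13:20, 15:50–16:40.
Chen ∩ Pablo: 09:00–10:50, 14:10–14:40, 14:50–15:30.
Chen ∩ Pablo ∩ Jun: 09:00–09:20, 09:40–10:50, 15:00–15:20.
Chen ∩ Pablo ∩ Jun ∩ Sofia: 09:00–09:20, 09:40–10:40.
Common window lengths: 20, 60 min; longest is 60.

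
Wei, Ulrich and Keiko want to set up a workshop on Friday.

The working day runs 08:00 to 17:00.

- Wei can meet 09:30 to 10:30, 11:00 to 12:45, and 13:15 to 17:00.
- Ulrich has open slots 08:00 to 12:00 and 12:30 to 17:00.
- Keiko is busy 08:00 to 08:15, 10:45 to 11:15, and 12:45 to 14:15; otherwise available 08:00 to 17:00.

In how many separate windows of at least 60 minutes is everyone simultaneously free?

2

Keiko free within 08:00–17:00: 08:15–10:45, 11:15–12:45, 14:15–17:00.
Wei ∩ Ulrich: 09:30–10:30, 11:00–12:00, 12:30–12:45, 13:15–17:00.
Wei ∩ Ulrich ∩ Keiko: 09:30–10:30, 11:15–12:00, 12:30–12:45, 14:15–17:00.
Windows ≥ 60 min: 09:30–10:30, 14:15–17:00.
That's 2 windows.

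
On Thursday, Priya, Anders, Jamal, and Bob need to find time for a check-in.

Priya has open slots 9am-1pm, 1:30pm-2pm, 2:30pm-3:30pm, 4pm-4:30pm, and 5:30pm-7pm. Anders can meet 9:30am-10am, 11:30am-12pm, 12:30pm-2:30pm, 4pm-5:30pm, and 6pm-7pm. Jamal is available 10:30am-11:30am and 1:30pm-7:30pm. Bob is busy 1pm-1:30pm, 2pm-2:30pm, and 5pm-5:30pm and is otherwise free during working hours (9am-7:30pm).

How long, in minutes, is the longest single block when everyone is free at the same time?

Bob free within 09:00–19:30: 09:00–13:00, 13:30–14:00, 14:30–17:00, 17:30–19:30.
Priya ∩ Anders: 09:30–10:00, 11:30–12:00, 12:30–13:00, 13:30–14:00, 16:00–16:30, 18:00–19:00.
Priya ∩ Anders ∩ Jamal: 13:30–14:00, 16:00–16:30, 18:00–19:00.
Priya ∩ Anders ∩ Jamal ∩ Bob: 13:30–14:00, 16:00–16:30, 18:00–19:00.
Common window lengths: 30, 30, 60 min; longest is 60.

60 minutes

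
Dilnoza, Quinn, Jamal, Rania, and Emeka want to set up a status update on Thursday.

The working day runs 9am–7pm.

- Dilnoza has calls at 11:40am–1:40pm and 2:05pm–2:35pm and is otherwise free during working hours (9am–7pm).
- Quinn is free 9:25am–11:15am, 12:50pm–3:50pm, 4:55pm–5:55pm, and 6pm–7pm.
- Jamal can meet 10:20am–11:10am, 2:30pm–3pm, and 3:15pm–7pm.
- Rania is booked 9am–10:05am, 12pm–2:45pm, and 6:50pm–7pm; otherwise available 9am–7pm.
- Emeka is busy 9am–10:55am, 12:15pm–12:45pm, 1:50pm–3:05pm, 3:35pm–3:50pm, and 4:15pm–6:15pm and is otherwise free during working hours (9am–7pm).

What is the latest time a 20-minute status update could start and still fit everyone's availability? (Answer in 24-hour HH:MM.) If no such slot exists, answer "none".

Dilnoza free within 09:00–19:00: 09:00–11:40, 13:40–14:05, 14:35–19:00.
Rania free within 09:00–19:00: 10:05–12:00, 14:45–18:50.
Emeka free within 09:00–19:00: 10:55–12:15, 12:45–13:50, 15:05–15:35, 15:50–16:15, 18:15–19:00.
Dilnoza ∩ Quinn: 09:25–11:15, 13:40–14:05, 14:35–15:50, 16:55–17:55, 18:00–19:00.
Dilnoza ∩ Quinn ∩ Jamal: 10:20–11:10, 14:35–15:00, 15:15–15:50, 16:55–17:55, 18:00–19:00.
Dilnoza ∩ Quinn ∩ Jamal ∩ Rania: 10:20–11:10, 14:45–15:00, 15:15–15:50, 16:55–17:55, 18:00–18:50.
Dilnoza ∩ Quinn ∩ Jamal ∩ Rania ∩ Emeka: 10:55–11:10, 15:15–15:35, 18:15–18:50.
Windows ≥ 20 min: 15:15–15:35, 18:15–18:50.
Latest start in the last window 18:15–18:50 is 18:50 − 20 min = 18:30.

18:30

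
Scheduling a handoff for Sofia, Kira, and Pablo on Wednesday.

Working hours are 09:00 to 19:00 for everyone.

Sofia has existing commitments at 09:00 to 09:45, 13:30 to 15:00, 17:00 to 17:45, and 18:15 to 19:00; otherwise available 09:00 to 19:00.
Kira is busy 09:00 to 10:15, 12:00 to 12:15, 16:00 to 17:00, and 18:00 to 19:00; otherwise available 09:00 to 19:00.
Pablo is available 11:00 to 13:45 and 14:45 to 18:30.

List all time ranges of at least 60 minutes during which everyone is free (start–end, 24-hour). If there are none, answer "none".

Sofia free within 09:00–19:00: 09:45–13:30, 15:00–17:00, 17:45–18:15.
Kira free within 09:00–19:00: 10:15–12:00, 12:15–16:00, 17:00–18:00.
Sofia ∩ Kira: 10:15–12:00, 12:15–13:30, 15:00–16:00, 17:45–18:00.
Sofia ∩ Kira ∩ Pablo: 11:00–12:00, 12:15–13:30, 15:00–16:00, 17:45–18:00.
Windows ≥ 60 min: 11:00–12:00, 12:15–13:30, 15:00–16:00.

11:00–12:00, 12:15–13:30, 15:00–16:00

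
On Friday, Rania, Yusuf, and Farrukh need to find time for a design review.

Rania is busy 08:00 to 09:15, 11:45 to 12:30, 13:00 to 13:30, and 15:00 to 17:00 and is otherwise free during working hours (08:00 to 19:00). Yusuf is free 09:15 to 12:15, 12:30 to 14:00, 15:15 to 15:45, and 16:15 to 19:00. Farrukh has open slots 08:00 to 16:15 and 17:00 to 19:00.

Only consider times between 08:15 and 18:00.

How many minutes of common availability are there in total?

270 minutes

Rania free within 08:00–19:00: 09:15–11:45, 12:30–13:00, 13:30–15:00, 17:00–19:00.
Rania ∩ Yusuf: 09:15–11:45, 12:30–13:00, 13:30–14:00, 17:00–19:00.
Rania ∩ Yusuf ∩ Farrukh: 09:15–11:45, 12:30–13:00, 13:30–14:00, 17:00–19:00.
Restricted to 08:15–18:00: 09:15–11:45, 12:30–13:00, 13:30–14:00, 17:00–18:00.
Total common minutes: 150 + 30 + 30 + 60 = 270.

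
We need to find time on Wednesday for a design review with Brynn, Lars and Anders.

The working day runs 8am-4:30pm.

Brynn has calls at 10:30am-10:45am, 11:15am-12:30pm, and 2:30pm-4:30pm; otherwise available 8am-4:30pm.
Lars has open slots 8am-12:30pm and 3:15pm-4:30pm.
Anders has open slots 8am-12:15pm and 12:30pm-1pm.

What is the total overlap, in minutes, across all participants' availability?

Brynn free within 08:00–16:30: 08:00–10:30, 10:45–11:15, 12:30–14:30.
Brynn ∩ Lars: 08:00–10:30, 10:45–11:15.
Brynn ∩ Lars ∩ Anders: 08:00–10:30, 10:45–11:15.
Total common minutes: 150 + 30 = 180.

180 minutes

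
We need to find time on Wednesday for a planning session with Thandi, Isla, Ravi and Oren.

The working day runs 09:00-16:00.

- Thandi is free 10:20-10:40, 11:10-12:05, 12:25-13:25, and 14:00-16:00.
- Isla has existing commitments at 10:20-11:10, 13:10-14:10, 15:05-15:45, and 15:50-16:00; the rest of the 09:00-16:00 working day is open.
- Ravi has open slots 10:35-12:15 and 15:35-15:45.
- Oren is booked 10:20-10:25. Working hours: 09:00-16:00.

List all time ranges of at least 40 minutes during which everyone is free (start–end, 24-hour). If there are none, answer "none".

Isla free within 09:00–16:00: 09:00–10:20, 11:10–13:10, 14:10–15:05, 15:45–15:50.
Oren free within 09:00–16:00: 09:00–10:20, 10:25–16:00.
Thandi ∩ Isla: 11:10–12:05, 12:25–13:10, 14:10–15:05, 15:45–15:50.
Thandi ∩ Isla ∩ Ravi: 11:10–12:05.
Thandi ∩ Isla ∩ Ravi ∩ Oren: 11:10–12:05.
Windows ≥ 40 min: 11:10–12:05.

11:10–12:05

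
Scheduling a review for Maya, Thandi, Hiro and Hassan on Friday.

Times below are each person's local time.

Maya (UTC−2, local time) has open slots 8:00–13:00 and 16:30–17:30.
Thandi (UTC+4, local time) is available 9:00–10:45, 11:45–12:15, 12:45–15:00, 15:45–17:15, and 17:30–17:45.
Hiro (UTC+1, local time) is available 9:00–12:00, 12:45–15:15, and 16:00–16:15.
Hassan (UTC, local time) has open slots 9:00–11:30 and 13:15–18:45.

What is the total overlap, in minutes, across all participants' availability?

Maya → UTC: 10:00–15:00, 18:30–19:30.
Thandi → UTC: 05:00–06:45, 07:45–08:15, 08:45–11:00, 11:45–13:15, 13:30–13:45.
Hiro → UTC: 08:00–11:00, 11:45–14:15, 15:00–15:15.
Hassan → UTC: 09:00–11:30, 13:15–18:45.
Maya ∩ Thandi: 10:00–11:00, 11:45–13:15, 13:30–13:45.
Maya ∩ Thandi ∩ Hiro: 10:00–11:00, 11:45–13:15, 13:30–13:45.
Maya ∩ Thandi ∩ Hiro ∩ Hassan: 10:00–11:00, 13:30–13:45.
Total common minutes: 60 + 15 = 75.

75 minutes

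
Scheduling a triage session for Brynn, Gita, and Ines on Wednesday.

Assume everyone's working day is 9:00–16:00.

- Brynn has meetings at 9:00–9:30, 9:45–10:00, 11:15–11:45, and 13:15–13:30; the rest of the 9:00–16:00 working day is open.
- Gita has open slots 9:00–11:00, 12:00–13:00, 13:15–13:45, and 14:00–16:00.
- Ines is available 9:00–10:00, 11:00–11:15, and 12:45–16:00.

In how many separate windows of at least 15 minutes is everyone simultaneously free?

4

Brynn free within 09:00–16:00: 09:30–09:45, 10:00–11:15, 11:45–13:15, 13:30–16:00.
Brynn ∩ Gita: 09:30–09:45, 10:00–11:00, 12:00–13:00, 13:30–13:45, 14:00–16:00.
Brynn ∩ Gita ∩ Ines: 09:30–09:45, 12:45–13:00, 13:30–13:45, 14:00–16:00.
Windows ≥ 15 min: 09:30–09:45, 12:45–13:00, 13:30–13:45, 14:00–16:00.
That's 4 windows.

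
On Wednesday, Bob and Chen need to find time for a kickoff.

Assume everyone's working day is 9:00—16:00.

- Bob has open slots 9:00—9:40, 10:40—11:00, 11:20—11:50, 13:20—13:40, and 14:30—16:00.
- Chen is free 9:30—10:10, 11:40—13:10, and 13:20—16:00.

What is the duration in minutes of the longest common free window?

90 minutes

Bob ∩ Chen: 09:30–09:40, 11:40–11:50, 13:20–13:40, 14:30–16:00.
Common window lengths: 10, 10, 20, 90 min; longest is 90.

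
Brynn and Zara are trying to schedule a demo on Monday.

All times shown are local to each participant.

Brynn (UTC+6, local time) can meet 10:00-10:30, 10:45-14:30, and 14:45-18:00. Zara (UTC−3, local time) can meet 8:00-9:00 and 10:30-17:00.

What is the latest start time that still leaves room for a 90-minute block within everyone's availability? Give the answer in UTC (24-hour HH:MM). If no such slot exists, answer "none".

Brynn → UTC: 04:00–04:30, 04:45–08:30, 08:45–12:00.
Zara → UTC: 11:00–12:00, 13:30–20:00.
Brynn ∩ Zara: 11:00–12:00.
Windows ≥ 90 min: (none).

none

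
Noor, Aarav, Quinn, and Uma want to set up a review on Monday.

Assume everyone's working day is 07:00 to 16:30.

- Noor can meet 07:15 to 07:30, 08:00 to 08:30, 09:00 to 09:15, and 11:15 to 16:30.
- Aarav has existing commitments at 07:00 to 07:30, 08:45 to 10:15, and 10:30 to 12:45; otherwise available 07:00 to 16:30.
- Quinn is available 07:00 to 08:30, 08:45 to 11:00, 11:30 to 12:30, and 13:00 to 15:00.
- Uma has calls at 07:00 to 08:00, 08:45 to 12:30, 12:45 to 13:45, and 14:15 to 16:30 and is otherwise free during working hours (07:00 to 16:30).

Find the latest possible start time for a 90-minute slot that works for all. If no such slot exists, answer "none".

none

Aarav free within 07:00–16:30: 07:30–08:45, 10:15–10:30, 12:45–16:30.
Uma free within 07:00–16:30: 08:00–08:45, 12:30–12:45, 13:45–14:15.
Noor ∩ Aarav: 08:00–08:30, 12:45–16:30.
Noor ∩ Aarav ∩ Quinn: 08:00–08:30, 13:00–15:00.
Noor ∩ Aarav ∩ Quinn ∩ Uma: 08:00–08:30, 13:45–14:15.
Windows ≥ 90 min: (none).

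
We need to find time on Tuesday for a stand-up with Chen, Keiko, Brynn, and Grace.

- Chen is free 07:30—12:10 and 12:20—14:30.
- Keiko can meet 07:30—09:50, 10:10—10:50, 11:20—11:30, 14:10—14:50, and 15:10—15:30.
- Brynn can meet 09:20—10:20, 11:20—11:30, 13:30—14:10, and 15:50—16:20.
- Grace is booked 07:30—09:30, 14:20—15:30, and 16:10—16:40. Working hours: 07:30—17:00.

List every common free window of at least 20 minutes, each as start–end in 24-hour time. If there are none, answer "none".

Grace free within 07:30–17:00: 09:30–14:20, 15:30–16:10, 16:40–17:00.
Chen ∩ Keiko: 07:30–09:50, 10:10–10:50, 11:20–11:30, 14:10–14:30.
Chen ∩ Keiko ∩ Brynn: 09:20–09:50, 10:10–10:20, 11:20–11:30.
Chen ∩ Keiko ∩ Brynn ∩ Grace: 09:30–09:50, 10:10–10:20, 11:20–11:30.
Windows ≥ 20 min: 09:30–09:50.

09:30–09:50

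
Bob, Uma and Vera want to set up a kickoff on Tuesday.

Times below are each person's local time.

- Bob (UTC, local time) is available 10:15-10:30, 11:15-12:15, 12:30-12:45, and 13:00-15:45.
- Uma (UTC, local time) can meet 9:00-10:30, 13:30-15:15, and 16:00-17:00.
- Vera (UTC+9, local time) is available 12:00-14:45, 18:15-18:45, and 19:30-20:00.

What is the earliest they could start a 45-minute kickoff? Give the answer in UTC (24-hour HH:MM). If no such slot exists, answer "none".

Bob → UTC: 10:15–10:30, 11:15–12:15, 12:30–12:45, 13:00–15:45.
Uma → UTC: 09:00–10:30, 13:30–15:15, 16:00–17:00.
Vera → UTC: 03:00–05:45, 09:15–09:45, 10:30–11:00.
Bob ∩ Uma: 10:15–10:30, 13:30–15:15.
Bob ∩ Uma ∩ Vera: (none).
Windows ≥ 45 min: (none).

none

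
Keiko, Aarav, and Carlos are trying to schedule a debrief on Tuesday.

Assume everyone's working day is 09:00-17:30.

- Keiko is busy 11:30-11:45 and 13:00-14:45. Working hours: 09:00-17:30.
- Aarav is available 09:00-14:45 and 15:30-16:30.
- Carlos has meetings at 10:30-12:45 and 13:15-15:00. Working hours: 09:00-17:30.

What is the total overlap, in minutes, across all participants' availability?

165 minutes

Keiko free within 09:00–17:30: 09:00–11:30, 11:45–13:00, 14:45–17:30.
Carlos free within 09:00–17:30: 09:00–10:30, 12:45–13:15, 15:00–17:30.
Keiko ∩ Aarav: 09:00–11:30, 11:45–13:00, 15:30–16:30.
Keiko ∩ Aarav ∩ Carlos: 09:00–10:30, 12:45–13:00, 15:30–16:30.
Total common minutes: 90 + 15 + 60 = 165.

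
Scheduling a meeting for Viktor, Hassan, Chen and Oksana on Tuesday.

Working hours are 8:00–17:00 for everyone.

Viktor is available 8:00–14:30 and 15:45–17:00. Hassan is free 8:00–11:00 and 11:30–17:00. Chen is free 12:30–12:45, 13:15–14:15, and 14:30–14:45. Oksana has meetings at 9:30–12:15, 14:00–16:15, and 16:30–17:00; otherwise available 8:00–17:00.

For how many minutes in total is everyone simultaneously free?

Oksana free within 08:00–17:00: 08:00–09:30, 12:15–14:00, 16:15–16:30.
Viktor ∩ Hassan: 08:00–11:00, 11:30–14:30, 15:45–17:00.
Viktor ∩ Hassan ∩ Chen: 12:30–12:45, 13:15–14:15.
Viktor ∩ Hassan ∩ Chen ∩ Oksana: 12:30–12:45, 13:15–14:00.
Total common minutes: 15 + 45 = 60.

60 minutes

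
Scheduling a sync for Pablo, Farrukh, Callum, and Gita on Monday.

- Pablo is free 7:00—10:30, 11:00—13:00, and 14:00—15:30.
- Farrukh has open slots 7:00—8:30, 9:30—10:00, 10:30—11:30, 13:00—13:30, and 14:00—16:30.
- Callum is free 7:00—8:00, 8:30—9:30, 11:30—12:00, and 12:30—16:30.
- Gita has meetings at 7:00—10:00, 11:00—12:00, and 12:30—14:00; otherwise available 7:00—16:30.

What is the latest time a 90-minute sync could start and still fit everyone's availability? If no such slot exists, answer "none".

14:00

Gita free within 07:00–16:30: 10:00–11:00, 12:00–12:30, 14:00–16:30.
Pablo ∩ Farrukh: 07:00–08:30, 09:30–10:00, 11:00–11:30, 14:00–15:30.
Pablo ∩ Farrukh ∩ Callum: 07:00–08:00, 14:00–15:30.
Pablo ∩ Farrukh ∩ Callum ∩ Gita: 14:00–15:30.
Windows ≥ 90 min: 14:00–15:30.
Latest start in the last window 14:00–15:30 is 15:30 − 90 min = 14:00.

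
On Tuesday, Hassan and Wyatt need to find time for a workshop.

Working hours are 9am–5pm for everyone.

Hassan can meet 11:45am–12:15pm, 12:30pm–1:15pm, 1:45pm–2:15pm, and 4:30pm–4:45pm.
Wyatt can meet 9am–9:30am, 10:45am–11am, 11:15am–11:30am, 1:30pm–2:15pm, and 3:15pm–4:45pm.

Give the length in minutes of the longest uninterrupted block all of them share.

30 minutes

Hassan ∩ Wyatt: 13:45–14:15, 16:30–16:45.
Common window lengths: 30, 15 min; longest is 30.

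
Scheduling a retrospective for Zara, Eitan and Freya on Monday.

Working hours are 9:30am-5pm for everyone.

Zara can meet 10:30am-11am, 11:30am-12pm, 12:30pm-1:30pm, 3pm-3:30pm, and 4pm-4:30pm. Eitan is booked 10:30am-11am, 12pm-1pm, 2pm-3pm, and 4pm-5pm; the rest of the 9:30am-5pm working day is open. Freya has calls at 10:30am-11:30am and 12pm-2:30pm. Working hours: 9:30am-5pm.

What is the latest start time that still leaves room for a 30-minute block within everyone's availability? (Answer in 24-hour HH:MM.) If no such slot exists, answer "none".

15:00

Eitan free within 09:30–17:00: 09:30–10:30, 11:00–12:00, 13:00–14:00, 15:00–16:00.
Freya free within 09:30–17:00: 09:30–10:30, 11:30–12:00, 14:30–17:00.
Zara ∩ Eitan: 11:30–12:00, 13:00–13:30, 15:00–15:30.
Zara ∩ Eitan ∩ Freya: 11:30–12:00, 15:00–15:30.
Windows ≥ 30 min: 11:30–12:00, 15:00–15:30.
Latest start in the last window 15:00–15:30 is 15:30 − 30 min = 15:00.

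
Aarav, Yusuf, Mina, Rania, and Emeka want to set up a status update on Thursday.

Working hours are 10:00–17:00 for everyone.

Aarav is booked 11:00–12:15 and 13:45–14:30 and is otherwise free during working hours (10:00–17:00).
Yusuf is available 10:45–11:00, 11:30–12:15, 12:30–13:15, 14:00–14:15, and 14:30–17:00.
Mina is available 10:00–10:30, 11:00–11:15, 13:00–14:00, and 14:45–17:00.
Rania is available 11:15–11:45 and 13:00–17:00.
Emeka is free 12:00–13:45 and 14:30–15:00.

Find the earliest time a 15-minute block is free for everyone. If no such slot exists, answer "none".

Aarav free within 10:00–17:00: 10:00–11:00, 12:15–13:45, 14:30–17:00.
Aarav ∩ Yusuf: 10:45–11:00, 12:30–13:15, 14:30–17:00.
Aarav ∩ Yusuf ∩ Mina: 13:00–13:15, 14:45–17:00.
Aarav ∩ Yusuf ∩ Mina ∩ Rania: 13:00–13:15, 14:45–17:00.
Aarav ∩ Yusuf ∩ Mina ∩ Rania ∩ Emeka: 13:00–13:15, 14:45–15:00.
Windows ≥ 15 min: 13:00–13:15, 14:45–15:00.
Earliest such window starts at 13:00.

13:00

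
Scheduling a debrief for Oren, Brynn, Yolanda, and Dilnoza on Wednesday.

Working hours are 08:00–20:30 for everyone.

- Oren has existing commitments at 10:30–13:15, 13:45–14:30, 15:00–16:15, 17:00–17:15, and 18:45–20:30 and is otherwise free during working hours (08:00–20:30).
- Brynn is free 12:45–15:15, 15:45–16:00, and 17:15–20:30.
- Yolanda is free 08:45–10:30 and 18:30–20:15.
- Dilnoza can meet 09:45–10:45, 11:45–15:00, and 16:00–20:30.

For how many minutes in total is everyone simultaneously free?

15 minutes

Oren free within 08:00–20:30: 08:00–10:30, 13:15–13:45, 14:30–15:00, 16:15–17:00, 17:15–18:45.
Oren ∩ Brynn: 13:15–13:45, 14:30–15:00, 17:15–18:45.
Oren ∩ Brynn ∩ Yolanda: 18:30–18:45.
Oren ∩ Brynn ∩ Yolanda ∩ Dilnoza: 18:30–18:45.
Total common minutes: 15.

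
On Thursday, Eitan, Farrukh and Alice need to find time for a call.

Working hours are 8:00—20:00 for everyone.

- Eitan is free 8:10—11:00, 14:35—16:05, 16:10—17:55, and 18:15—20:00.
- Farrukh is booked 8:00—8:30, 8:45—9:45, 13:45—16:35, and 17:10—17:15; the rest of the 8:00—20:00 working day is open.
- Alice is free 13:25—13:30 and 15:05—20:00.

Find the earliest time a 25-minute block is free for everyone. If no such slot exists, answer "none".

Farrukh free within 08:00–20:00: 08:30–08:45, 09:45–13:45, 16:35–17:10, 17:15–20:00.
Eitan ∩ Farrukh: 08:30–08:45, 09:45–11:00, 16:35–17:10, 17:15–17:55, 18:15–20:00.
Eitan ∩ Farrukh ∩ Alice: 16:35–17:10, 17:15–17:55, 18:15–20:00.
Windows ≥ 25 min: 16:35–17:10, 17:15–17:55, 18:15–20:00.
Earliest such window starts at 16:35.

16:35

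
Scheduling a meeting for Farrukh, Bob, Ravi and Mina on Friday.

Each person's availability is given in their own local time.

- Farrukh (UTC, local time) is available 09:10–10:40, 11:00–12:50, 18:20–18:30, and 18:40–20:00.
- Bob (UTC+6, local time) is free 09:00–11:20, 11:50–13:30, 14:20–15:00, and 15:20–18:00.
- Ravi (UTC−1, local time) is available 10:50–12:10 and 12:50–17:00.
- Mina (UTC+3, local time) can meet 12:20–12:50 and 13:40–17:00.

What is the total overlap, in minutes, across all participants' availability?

10 minutes

Farrukh → UTC: 09:10–10:40, 11:00–12:50, 18:20–18:30, 18:40–20:00.
Bob → UTC: 03:00–05:20, 05:50–07:30, 08:20–09:00, 09:20–12:00.
Ravi → UTC: 11:50–13:10, 13:50–18:00.
Mina → UTC: 09:20–09:50, 10:40–14:00.
Farrukh ∩ Bob: 09:20–10:40, 11:00–12:00.
Farrukh ∩ Bob ∩ Ravi: 11:50–12:00.
Farrukh ∩ Bob ∩ Ravi ∩ Mina: 11:50–12:00.
Total common minutes: 10.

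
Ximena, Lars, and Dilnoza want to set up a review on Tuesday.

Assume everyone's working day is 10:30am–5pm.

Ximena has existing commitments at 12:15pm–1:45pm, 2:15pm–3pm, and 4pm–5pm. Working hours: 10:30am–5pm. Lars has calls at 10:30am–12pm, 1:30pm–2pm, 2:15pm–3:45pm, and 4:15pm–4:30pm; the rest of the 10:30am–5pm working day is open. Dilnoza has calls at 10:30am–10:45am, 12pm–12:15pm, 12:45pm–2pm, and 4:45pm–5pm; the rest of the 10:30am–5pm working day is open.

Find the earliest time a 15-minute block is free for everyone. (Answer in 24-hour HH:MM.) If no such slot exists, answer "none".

14:00

Ximena free within 10:30–17:00: 10:30–12:15, 13:45–14:15, 15:00–16:00.
Lars free within 10:30–17:00: 12:00–13:30, 14:00–14:15, 15:45–16:15, 16:30–17:00.
Dilnoza free within 10:30–17:00: 10:45–12:00, 12:15–12:45, 14:00–16:45.
Ximena ∩ Lars: 12:00–12:15, 14:00–14:15, 15:45–16:00.
Ximena ∩ Lars ∩ Dilnoza: 14:00–14:15, 15:45–16:00.
Windows ≥ 15 min: 14:00–14:15, 15:45–16:00.
Earliest such window starts at 14:00.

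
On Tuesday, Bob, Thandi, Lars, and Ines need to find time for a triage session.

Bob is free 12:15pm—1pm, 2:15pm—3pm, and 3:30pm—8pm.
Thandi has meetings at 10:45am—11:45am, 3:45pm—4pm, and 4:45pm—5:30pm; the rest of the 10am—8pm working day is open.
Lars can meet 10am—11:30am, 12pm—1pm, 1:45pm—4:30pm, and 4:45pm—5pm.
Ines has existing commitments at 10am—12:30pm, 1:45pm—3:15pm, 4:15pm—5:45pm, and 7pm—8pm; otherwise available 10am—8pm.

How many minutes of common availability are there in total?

Thandi free within 10:00–20:00: 10:00–10:45, 11:45–15:45, 16:00–16:45, 17:30–20:00.
Ines free within 10:00–20:00: 12:30–13:45, 15:15–16:15, 17:45–19:00.
Bob ∩ Thandi: 12:15–13:00, 14:15–15:00, 15:30–15:45, 16:00–16:45, 17:30–20:00.
Bob ∩ Thandi ∩ Lars: 12:15–13:00, 14:15–15:00, 15:30–15:45, 16:00–16:30.
Bob ∩ Thandi ∩ Lars ∩ Ines: 12:30–13:00, 15:30–15:45, 16:00–16:15.
Total common minutes: 30 + 15 + 15 = 60.

60 minutes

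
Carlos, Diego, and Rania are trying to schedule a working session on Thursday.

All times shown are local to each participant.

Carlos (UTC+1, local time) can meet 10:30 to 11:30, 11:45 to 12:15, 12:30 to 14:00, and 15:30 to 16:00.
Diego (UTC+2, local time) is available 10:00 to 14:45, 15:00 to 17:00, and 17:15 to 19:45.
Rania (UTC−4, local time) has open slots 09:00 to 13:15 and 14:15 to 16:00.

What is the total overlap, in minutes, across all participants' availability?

30 minutes

Carlos → UTC: 09:30–10:30, 10:45–11:15, 11:30–13:00, 14:30–15:00.
Diego → UTC: 08:00–12:45, 13:00–15:00, 15:15–17:45.
Rania → UTC: 13:00–17:15, 18:15–20:00.
Carlos ∩ Diego: 09:30–10:30, 10:45–11:15, 11:30–12:45, 14:30–15:00.
Carlos ∩ Diego ∩ Rania: 14:30–15:00.
Total common minutes: 30.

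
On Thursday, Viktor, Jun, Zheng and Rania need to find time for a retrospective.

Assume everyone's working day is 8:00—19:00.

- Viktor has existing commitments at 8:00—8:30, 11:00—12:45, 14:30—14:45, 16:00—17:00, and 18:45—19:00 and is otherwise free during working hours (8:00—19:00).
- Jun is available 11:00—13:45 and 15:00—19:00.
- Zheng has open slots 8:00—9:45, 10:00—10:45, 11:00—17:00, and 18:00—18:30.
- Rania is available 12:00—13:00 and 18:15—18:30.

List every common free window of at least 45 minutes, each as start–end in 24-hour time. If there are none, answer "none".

none

Viktor free within 08:00–19:00: 08:30–11:00, 12:45–14:30, 14:45–16:00, 17:00–18:45.
Viktor ∩ Jun: 12:45–13:45, 15:00–16:00, 17:00–18:45.
Viktor ∩ Jun ∩ Zheng: 12:45–13:45, 15:00–16:00, 18:00–18:30.
Viktor ∩ Jun ∩ Zheng ∩ Rania: 12:45–13:00, 18:15–18:30.
Windows ≥ 45 min: (none).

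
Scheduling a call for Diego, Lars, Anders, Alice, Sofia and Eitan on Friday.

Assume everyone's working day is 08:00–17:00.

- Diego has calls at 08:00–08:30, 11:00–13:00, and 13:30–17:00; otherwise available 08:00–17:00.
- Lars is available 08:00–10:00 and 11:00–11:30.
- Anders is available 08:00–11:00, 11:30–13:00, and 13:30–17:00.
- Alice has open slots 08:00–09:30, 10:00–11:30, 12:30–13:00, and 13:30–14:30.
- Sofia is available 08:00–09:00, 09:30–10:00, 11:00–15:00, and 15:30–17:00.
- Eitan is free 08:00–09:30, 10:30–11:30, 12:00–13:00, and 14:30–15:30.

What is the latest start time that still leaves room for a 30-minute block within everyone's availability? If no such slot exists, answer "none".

08:30

Diego free within 08:00–17:00: 08:30–11:00, 13:00–13:30.
Diego ∩ Lars: 08:30–10:00.
Diego ∩ Lars ∩ Anders: 08:30–10:00.
Diego ∩ Lars ∩ Anders ∩ Alice: 08:30–09:30.
Diego ∩ Lars ∩ Anders ∩ Alice ∩ Sofia: 08:30–09:00.
Diego ∩ Lars ∩ Anders ∩ Alice ∩ Sofia ∩ Eitan: 08:30–09:00.
Windows ≥ 30 min: 08:30–09:00.
Latest start in the last window 08:30–09:00 is 09:00 − 30 min = 08:30.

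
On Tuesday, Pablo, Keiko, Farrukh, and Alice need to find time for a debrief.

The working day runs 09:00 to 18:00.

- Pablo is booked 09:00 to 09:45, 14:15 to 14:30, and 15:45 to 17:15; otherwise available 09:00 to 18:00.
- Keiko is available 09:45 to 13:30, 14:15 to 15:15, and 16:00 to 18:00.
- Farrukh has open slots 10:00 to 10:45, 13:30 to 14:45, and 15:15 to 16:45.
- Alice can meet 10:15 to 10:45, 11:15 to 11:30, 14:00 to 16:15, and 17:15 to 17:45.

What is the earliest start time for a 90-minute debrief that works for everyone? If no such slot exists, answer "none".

none

Pablo free within 09:00–18:00: 09:45–14:15, 14:30–15:45, 17:15–18:00.
Pablo ∩ Keiko: 09:45–13:30, 14:30–15:15, 17:15–18:00.
Pablo ∩ Keiko ∩ Farrukh: 10:00–10:45, 14:30–14:45.
Pablo ∩ Keiko ∩ Farrukh ∩ Alice: 10:15–10:45, 14:30–14:45.
Windows ≥ 90 min: (none).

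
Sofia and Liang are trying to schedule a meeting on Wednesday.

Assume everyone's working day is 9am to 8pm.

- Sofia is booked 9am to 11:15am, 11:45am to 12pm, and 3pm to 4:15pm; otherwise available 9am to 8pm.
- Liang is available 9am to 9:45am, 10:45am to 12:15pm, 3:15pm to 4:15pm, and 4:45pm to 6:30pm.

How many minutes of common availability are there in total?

150 minutes

Sofia free within 09:00–20:00: 11:15–11:45, 12:00–15:00, 16:15–20:00.
Sofia ∩ Liang: 11:15–11:45, 12:00–12:15, 16:45–18:30.
Total common minutes: 30 + 15 + 105 = 150.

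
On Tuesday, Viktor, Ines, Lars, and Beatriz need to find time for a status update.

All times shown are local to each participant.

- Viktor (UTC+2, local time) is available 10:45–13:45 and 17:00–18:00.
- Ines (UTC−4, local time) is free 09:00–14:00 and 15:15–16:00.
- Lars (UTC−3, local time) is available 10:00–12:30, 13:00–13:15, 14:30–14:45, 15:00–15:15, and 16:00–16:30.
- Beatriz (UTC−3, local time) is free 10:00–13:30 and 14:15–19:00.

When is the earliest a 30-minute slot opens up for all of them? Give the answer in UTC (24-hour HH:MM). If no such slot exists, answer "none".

Viktor → UTC: 08:45–11:45, 15:00–16:00.
Ines → UTC: 13:00–18:00, 19:15–20:00.
Lars → UTC: 13:00–15:30, 16:00–16:15, 17:30–17:45, 18:00–18:15, 19:00–19:30.
Beatriz → UTC: 13:00–16:30, 17:15–22:00.
Viktor ∩ Ines: 15:00–16:00.
Viktor ∩ Ines ∩ Lars: 15:00–15:30.
Viktor ∩ Ines ∩ Lars ∩ Beatriz: 15:00–15:30.
Windows ≥ 30 min: 15:00–15:30.
Earliest such window starts at 15:00.

15:00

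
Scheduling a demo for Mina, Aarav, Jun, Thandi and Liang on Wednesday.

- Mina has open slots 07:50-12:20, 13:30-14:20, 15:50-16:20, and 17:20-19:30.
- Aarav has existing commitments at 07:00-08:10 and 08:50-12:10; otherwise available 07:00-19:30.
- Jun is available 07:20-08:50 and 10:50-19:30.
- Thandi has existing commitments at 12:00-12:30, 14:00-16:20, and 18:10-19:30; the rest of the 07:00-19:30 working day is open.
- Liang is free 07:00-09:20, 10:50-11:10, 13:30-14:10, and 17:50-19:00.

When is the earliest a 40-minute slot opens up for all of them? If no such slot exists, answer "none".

Aarav free within 07:00–19:30: 08:10–08:50, 12:10–19:30.
Thandi free within 07:00–19:30: 07:00–12:00, 12:30–14:00, 16:20–18:10.
Mina ∩ Aarav: 08:10–08:50, 12:10–12:20, 13:30–14:20, 15:50–16:20, 17:20–19:30.
Mina ∩ Aarav ∩ Jun: 08:10–08:50, 12:10–12:20, 13:30–14:20, 15:50–16:20, 17:20–19:30.
Mina ∩ Aarav ∩ Jun ∩ Thandi: 08:10–08:50, 13:30–14:00, 17:20–18:10.
Mina ∩ Aarav ∩ Jun ∩ Thandi ∩ Liang: 08:10–08:50, 13:30–14:00, 17:50–18:10.
Windows ≥ 40 min: 08:10–08:50.
Earliest such window starts at 08:10.

08:10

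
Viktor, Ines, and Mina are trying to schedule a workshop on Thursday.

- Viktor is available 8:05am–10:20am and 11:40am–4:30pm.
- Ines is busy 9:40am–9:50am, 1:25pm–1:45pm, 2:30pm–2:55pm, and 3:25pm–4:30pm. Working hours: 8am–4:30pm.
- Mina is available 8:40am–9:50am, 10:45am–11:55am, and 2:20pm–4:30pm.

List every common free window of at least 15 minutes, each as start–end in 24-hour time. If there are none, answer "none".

08:40–09:40, 11:40–11:55, 14:55–15:25

Ines free within 08:00–16:30: 08:00–09:40, 09:50–13:25, 13:45–14:30, 14:55–15:25.
Viktor ∩ Ines: 08:05–09:40, 09:50–10:20, 11:40–13:25, 13:45–14:30, 14:55–15:25.
Viktor ∩ Ines ∩ Mina: 08:40–09:40, 11:40–11:55, 14:20–14:30, 14:55–15:25.
Windows ≥ 15 min: 08:40–09:40, 11:40–11:55, 14:55–15:25.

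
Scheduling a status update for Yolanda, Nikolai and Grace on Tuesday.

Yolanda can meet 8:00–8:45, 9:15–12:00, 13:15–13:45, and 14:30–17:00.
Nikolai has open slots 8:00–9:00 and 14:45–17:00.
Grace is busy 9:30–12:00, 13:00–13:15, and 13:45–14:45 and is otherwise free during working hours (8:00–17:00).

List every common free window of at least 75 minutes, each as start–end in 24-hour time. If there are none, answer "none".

Grace free within 08:00–17:00: 08:00–09:30, 12:00–13:00, 13:15–13:45, 14:45–17:00.
Yolanda ∩ Nikolai: 08:00–08:45, 14:45–17:00.
Yolanda ∩ Nikolai ∩ Grace: 08:00–08:45, 14:45–17:00.
Windows ≥ 75 min: 14:45–17:00.

14:45–17:00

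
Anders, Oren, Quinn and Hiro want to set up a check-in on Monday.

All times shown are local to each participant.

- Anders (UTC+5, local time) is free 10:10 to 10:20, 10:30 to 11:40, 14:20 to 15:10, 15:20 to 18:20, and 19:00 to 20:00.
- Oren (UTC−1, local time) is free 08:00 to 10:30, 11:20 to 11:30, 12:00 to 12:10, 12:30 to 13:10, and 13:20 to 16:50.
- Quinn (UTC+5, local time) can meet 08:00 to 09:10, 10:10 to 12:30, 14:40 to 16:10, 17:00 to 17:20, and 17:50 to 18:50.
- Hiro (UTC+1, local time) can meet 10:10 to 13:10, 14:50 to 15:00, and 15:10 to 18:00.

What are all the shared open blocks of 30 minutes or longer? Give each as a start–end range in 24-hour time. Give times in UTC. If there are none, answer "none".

09:40–10:10, 10:20–11:10

Anders → UTC: 05:10–05:20, 05:30–06:40, 09:20–10:10, 10:20–13:20, 14:00–15:00.
Oren → UTC: 09:00–11:30, 12:20–12:30, 13:00–13:10, 13:30–14:10, 14:20–17:50.
Quinn → UTC: 03:00–04:10, 05:10–07:30, 09:40–11:10, 12:00–12:20, 12:50–13:50.
Hiro → UTC: 09:10–12:10, 13:50–14:00, 14:10–17:00.
Anders ∩ Oren: 09:20–10:10, 10:20–11:30, 12:20–12:30, 13:00–13:10, 14:00–14:10, 14:20–15:00.
Anders ∩ Oren ∩ Quinn: 09:40–10:10, 10:20–11:10, 13:00–13:10.
Anders ∩ Oren ∩ Quinn ∩ Hiro: 09:40–10:10, 10:20–11:10.
Windows ≥ 30 min: 09:40–10:10, 10:20–11:10.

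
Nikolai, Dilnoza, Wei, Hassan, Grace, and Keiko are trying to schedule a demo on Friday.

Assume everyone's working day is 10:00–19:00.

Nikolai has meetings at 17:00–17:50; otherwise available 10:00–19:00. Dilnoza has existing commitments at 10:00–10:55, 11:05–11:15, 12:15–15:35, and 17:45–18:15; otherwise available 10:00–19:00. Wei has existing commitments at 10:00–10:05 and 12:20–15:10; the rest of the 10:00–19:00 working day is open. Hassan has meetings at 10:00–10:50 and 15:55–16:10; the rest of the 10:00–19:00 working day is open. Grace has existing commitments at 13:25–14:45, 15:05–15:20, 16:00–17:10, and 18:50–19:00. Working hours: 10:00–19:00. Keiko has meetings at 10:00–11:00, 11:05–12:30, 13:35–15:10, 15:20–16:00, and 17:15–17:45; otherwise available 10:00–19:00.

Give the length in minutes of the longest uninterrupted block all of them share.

Nikolai free within 10:00–19:00: 10:00–17:00, 17:50–19:00.
Dilnoza free within 10:00–19:00: 10:55–11:05, 11:15–12:15, 15:35–17:45, 18:15–19:00.
Wei free within 10:00–19:00: 10:05–12:20, 15:10–19:00.
Hassan free within 10:00–19:00: 10:50–15:55, 16:10–19:00.
Grace free within 10:00–19:00: 10:00–13:25, 14:45–15:05, 15:20–16:00, 17:10–18:50.
Keiko free within 10:00–19:00: 11:00–11:05, 12:30–13:35, 15:10–15:20, 16:00–17:15, 17:45–19:00.
Nikolai ∩ Dilnoza: 10:55–11:05, 11:15–12:15, 15:35–17:00, 18:15–19:00.
Nikolai ∩ Dilnoza ∩ Wei: 10:55–11:05, 11:15–12:15, 15:35–17:00, 18:15–19:00.
Nikolai ∩ Dilnoza ∩ Wei ∩ Hassan: 10:55–11:05, 11:15–12:15, 15:35–15:55, 16:10–17:00, 18:15–19:00.
Nikolai ∩ Dilnoza ∩ Wei ∩ Hassan ∩ Grace: 10:55–11:05, 11:15–12:15, 15:35–15:55, 18:15–18:50.
Nikolai ∩ Dilnoza ∩ Wei ∩ Hassan ∩ Grace ∩ Keiko: 11:00–11:05, 18:15–18:50.
Common window lengths: 5, 35 min; longest is 35.

35 minutes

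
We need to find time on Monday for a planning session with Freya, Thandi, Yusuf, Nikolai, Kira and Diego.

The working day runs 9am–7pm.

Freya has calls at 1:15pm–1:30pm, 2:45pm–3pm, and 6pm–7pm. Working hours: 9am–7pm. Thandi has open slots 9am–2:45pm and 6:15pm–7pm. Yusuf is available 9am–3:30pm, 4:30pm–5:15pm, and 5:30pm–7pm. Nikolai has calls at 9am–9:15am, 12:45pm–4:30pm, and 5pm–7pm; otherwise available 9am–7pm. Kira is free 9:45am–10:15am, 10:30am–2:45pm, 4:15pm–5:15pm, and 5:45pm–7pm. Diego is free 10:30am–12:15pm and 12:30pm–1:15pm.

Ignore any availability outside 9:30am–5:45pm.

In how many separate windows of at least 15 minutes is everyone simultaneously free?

2

Freya free within 09:00–19:00: 09:00–13:15, 13:30–14:45, 15:00–18:00.
Nikolai free within 09:00–19:00: 09:15–12:45, 16:30–17:00.
Freya ∩ Thandi: 09:00–13:15, 13:30–14:45.
Freya ∩ Thandi ∩ Yusuf: 09:00–13:15, 13:30–14:45.
Freya ∩ Thandi ∩ Yusuf ∩ Nikolai: 09:15–12:45.
Freya ∩ Thandi ∩ Yusuf ∩ Nikolai ∩ Kira: 09:45–10:15, 10:30–12:45.
Freya ∩ Thandi ∩ Yusuf ∩ Nikolai ∩ Kira ∩ Diego: 10:30–12:15, 12:30–12:45.
Restricted to 09:30–17:45: 10:30–12:15, 12:30–12:45.
Windows ≥ 15 min: 10:30–12:15, 12:30–12:45.
That's 2 windows.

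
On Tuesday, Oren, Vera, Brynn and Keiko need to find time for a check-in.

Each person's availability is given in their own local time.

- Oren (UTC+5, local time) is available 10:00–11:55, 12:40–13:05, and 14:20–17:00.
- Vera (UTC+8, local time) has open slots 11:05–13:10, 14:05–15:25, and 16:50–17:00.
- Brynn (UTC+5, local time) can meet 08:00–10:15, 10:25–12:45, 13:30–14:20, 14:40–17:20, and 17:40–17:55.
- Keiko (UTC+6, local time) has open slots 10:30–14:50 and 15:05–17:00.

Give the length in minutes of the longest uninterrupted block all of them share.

Oren → UTC: 05:00–06:55, 07:40–08:05, 09:20–12:00.
Vera → UTC: 03:05–05:10, 06:05–07:25, 08:50–09:00.
Brynn → UTC: 03:00–05:15, 05:25–07:45, 08:30–09:20, 09:40–12:20, 12:40–12:55.
Keiko → UTC: 04:30–08:50, 09:05–11:00.
Oren ∩ Vera: 05:00–05:10, 06:05–06:55.
Oren ∩ Vera ∩ Brynn: 05:00–05:10, 06:05–06:55.
Oren ∩ Vera ∩ Brynn ∩ Keiko: 05:00–05:10, 06:05–06:55.
Common window lengths: 10, 50 min; longest is 50.

50 minutes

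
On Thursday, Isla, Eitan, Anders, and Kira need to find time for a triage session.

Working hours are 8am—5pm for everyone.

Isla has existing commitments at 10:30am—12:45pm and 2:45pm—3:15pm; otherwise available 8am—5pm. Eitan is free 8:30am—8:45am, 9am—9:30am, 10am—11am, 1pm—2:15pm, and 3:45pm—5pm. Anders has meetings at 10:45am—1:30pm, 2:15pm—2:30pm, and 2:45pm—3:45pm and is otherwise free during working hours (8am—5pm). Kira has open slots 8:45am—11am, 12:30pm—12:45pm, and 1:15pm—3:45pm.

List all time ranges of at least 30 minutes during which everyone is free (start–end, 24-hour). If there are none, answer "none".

09:00–09:30, 10:00–10:30, 13:30–14:15

Isla free within 08:00–17:00: 08:00–10:30, 12:45–14:45, 15:15–17:00.
Anders free within 08:00–17:00: 08:00–10:45, 13:30–14:15, 14:30–14:45, 15:45–17:00.
Isla ∩ Eitan: 08:30–08:45, 09:00–09:30, 10:00–10:30, 13:00–14:15, 15:45–17:00.
Isla ∩ Eitan ∩ Anders: 08:30–08:45, 09:00–09:30, 10:00–10:30, 13:30–14:15, 15:45–17:00.
Isla ∩ Eitan ∩ Anders ∩ Kira: 09:00–09:30, 10:00–10:30, 13:30–14:15.
Windows ≥ 30 min: 09:00–09:30, 10:00–10:30, 13:30–14:15.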